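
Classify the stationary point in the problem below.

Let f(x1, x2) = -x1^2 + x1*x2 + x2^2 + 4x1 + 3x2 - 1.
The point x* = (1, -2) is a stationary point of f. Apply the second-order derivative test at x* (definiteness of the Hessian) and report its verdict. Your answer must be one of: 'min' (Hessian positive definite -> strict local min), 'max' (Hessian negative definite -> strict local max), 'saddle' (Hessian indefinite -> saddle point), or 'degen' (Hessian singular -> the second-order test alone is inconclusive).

Compute the Hessian H = grad^2 f:
  H = [[-2, 1], [1, 2]]
Verify stationarity: grad f(x*) = H x* + g = (0, 0).
Eigenvalues of H: -2.2361, 2.2361.
Eigenvalues have mixed signs, so H is indefinite -> x* is a saddle point.

saddle


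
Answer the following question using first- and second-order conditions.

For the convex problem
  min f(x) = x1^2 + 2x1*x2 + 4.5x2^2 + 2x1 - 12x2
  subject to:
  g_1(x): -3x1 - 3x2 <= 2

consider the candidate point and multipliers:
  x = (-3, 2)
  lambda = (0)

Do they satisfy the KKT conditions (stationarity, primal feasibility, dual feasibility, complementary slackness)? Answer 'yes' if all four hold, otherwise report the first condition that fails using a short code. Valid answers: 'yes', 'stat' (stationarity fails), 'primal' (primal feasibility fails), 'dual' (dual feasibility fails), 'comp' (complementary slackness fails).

Gradient of f: grad f(x) = Q x + c = (0, 0)
Constraint values g_i(x) = a_i^T x - b_i:
  g_1((-3, 2)) = 1
Stationarity residual: grad f(x) + sum_i lambda_i a_i = (0, 0)
  -> stationarity OK
Primal feasibility (all g_i <= 0): FAILS
Dual feasibility (all lambda_i >= 0): OK
Complementary slackness (lambda_i * g_i(x) = 0 for all i): OK

Verdict: the first failing condition is primal_feasibility -> primal.

primal


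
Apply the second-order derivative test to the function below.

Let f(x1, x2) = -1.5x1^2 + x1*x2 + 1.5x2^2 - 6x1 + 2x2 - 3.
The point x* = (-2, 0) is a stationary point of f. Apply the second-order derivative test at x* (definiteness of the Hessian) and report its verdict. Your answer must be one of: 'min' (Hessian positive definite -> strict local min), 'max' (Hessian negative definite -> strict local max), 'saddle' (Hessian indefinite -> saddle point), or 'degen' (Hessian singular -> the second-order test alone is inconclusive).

Compute the Hessian H = grad^2 f:
  H = [[-3, 1], [1, 3]]
Verify stationarity: grad f(x*) = H x* + g = (0, 0).
Eigenvalues of H: -3.1623, 3.1623.
Eigenvalues have mixed signs, so H is indefinite -> x* is a saddle point.

saddle


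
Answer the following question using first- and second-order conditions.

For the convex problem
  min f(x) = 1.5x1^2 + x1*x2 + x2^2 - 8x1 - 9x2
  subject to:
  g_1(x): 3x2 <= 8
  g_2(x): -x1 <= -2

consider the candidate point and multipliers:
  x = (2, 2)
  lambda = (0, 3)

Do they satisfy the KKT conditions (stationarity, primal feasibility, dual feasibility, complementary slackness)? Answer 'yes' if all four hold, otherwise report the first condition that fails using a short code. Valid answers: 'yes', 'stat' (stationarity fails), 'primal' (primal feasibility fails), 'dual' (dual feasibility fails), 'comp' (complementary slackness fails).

Gradient of f: grad f(x) = Q x + c = (0, -3)
Constraint values g_i(x) = a_i^T x - b_i:
  g_1((2, 2)) = -2
  g_2((2, 2)) = 0
Stationarity residual: grad f(x) + sum_i lambda_i a_i = (-3, -3)
  -> stationarity FAILS
Primal feasibility (all g_i <= 0): OK
Dual feasibility (all lambda_i >= 0): OK
Complementary slackness (lambda_i * g_i(x) = 0 for all i): OK

Verdict: the first failing condition is stationarity -> stat.

stat


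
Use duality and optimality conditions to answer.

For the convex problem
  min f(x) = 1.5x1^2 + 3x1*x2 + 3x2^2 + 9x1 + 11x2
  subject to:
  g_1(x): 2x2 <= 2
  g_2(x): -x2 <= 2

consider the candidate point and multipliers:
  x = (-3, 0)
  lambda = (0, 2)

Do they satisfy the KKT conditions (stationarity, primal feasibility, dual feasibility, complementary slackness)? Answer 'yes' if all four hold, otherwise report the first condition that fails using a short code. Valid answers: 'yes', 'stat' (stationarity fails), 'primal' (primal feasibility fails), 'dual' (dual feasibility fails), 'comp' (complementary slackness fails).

Gradient of f: grad f(x) = Q x + c = (0, 2)
Constraint values g_i(x) = a_i^T x - b_i:
  g_1((-3, 0)) = -2
  g_2((-3, 0)) = -2
Stationarity residual: grad f(x) + sum_i lambda_i a_i = (0, 0)
  -> stationarity OK
Primal feasibility (all g_i <= 0): OK
Dual feasibility (all lambda_i >= 0): OK
Complementary slackness (lambda_i * g_i(x) = 0 for all i): FAILS

Verdict: the first failing condition is complementary_slackness -> comp.

comp


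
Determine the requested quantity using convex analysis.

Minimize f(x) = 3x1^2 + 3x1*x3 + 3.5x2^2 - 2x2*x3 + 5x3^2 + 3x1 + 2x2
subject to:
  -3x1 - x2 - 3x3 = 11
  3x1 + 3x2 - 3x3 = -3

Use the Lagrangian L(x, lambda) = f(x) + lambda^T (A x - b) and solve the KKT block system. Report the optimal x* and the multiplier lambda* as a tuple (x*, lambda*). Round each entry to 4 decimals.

Form the Lagrangian:
  L(x, lambda) = (1/2) x^T Q x + c^T x + lambda^T (A x - b)
Stationarity (grad_x L = 0): Q x + c + A^T lambda = 0.
Primal feasibility: A x = b.

This gives the KKT block system:
  [ Q   A^T ] [ x     ]   [-c ]
  [ A    0  ] [ lambda ] = [ b ]

Solving the linear system:
  x*      = (-1.6849, -0.9726, -1.6575)
  lambda* = (-5.2945, -1.2671)
  f(x*)   = 23.7192

x* = (-1.6849, -0.9726, -1.6575), lambda* = (-5.2945, -1.2671)


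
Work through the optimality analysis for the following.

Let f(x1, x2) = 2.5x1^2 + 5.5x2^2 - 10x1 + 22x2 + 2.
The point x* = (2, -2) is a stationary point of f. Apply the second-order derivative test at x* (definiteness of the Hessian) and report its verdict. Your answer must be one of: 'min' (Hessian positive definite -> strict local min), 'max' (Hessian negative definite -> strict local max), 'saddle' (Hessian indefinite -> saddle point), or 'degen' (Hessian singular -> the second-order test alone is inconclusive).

Compute the Hessian H = grad^2 f:
  H = [[5, 0], [0, 11]]
Verify stationarity: grad f(x*) = H x* + g = (0, 0).
Eigenvalues of H: 5, 11.
Both eigenvalues > 0, so H is positive definite -> x* is a strict local min.

min


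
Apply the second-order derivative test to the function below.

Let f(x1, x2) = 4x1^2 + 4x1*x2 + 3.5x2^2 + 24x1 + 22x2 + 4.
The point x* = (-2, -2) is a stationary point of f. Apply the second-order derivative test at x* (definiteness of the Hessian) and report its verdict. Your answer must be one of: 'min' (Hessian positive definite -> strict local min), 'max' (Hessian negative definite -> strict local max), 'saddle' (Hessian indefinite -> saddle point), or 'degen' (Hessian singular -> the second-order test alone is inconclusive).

Compute the Hessian H = grad^2 f:
  H = [[8, 4], [4, 7]]
Verify stationarity: grad f(x*) = H x* + g = (0, 0).
Eigenvalues of H: 3.4689, 11.5311.
Both eigenvalues > 0, so H is positive definite -> x* is a strict local min.

min


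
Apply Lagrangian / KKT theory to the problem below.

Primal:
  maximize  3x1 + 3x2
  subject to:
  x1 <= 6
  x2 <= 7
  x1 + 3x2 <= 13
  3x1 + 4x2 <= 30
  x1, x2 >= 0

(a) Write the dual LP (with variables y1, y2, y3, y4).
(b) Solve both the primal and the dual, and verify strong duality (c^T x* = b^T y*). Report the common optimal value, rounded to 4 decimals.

The standard primal-dual pair for 'max c^T x s.t. A x <= b, x >= 0' is:
  Dual:  min b^T y  s.t.  A^T y >= c,  y >= 0.

So the dual LP is:
  minimize  6y1 + 7y2 + 13y3 + 30y4
  subject to:
    y1 + y3 + 3y4 >= 3
    y2 + 3y3 + 4y4 >= 3
    y1, y2, y3, y4 >= 0

Solving the primal: x* = (6, 2.3333).
  primal value c^T x* = 25.
Solving the dual: y* = (2, 0, 1, 0).
  dual value b^T y* = 25.
Strong duality: c^T x* = b^T y*. Confirmed.

25


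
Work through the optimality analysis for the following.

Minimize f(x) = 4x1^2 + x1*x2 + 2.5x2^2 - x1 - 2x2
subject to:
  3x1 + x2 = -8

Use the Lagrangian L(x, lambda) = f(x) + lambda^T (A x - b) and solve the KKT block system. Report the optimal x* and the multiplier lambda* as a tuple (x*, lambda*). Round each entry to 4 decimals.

Form the Lagrangian:
  L(x, lambda) = (1/2) x^T Q x + c^T x + lambda^T (A x - b)
Stationarity (grad_x L = 0): Q x + c + A^T lambda = 0.
Primal feasibility: A x = b.

This gives the KKT block system:
  [ Q   A^T ] [ x     ]   [-c ]
  [ A    0  ] [ lambda ] = [ b ]

Solving the linear system:
  x*      = (-2.4894, -0.5319)
  lambda* = (7.1489)
  f(x*)   = 30.3723

x* = (-2.4894, -0.5319), lambda* = (7.1489)


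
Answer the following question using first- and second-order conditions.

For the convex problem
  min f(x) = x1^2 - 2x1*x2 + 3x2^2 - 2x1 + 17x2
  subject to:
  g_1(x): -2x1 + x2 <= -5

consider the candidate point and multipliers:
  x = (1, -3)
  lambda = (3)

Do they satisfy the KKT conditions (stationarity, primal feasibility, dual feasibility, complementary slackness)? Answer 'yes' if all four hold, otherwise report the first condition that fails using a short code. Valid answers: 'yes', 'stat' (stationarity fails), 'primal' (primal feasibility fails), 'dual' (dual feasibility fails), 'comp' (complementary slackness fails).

Gradient of f: grad f(x) = Q x + c = (6, -3)
Constraint values g_i(x) = a_i^T x - b_i:
  g_1((1, -3)) = 0
Stationarity residual: grad f(x) + sum_i lambda_i a_i = (0, 0)
  -> stationarity OK
Primal feasibility (all g_i <= 0): OK
Dual feasibility (all lambda_i >= 0): OK
Complementary slackness (lambda_i * g_i(x) = 0 for all i): OK

Verdict: yes, KKT holds.

yes


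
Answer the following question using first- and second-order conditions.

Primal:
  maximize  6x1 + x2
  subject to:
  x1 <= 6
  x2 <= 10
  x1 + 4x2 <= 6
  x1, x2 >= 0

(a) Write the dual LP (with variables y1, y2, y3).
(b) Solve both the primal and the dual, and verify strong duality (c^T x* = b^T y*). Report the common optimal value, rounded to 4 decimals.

The standard primal-dual pair for 'max c^T x s.t. A x <= b, x >= 0' is:
  Dual:  min b^T y  s.t.  A^T y >= c,  y >= 0.

So the dual LP is:
  minimize  6y1 + 10y2 + 6y3
  subject to:
    y1 + y3 >= 6
    y2 + 4y3 >= 1
    y1, y2, y3 >= 0

Solving the primal: x* = (6, 0).
  primal value c^T x* = 36.
Solving the dual: y* = (5.75, 0, 0.25).
  dual value b^T y* = 36.
Strong duality: c^T x* = b^T y*. Confirmed.

36


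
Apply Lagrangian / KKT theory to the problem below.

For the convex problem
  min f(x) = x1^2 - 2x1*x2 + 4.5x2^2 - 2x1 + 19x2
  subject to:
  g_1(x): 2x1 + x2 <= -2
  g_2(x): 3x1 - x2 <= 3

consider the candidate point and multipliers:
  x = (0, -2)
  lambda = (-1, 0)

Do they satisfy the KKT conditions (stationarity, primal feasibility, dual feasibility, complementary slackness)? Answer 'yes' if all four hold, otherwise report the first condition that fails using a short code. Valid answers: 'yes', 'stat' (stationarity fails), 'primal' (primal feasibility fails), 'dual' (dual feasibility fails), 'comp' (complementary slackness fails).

Gradient of f: grad f(x) = Q x + c = (2, 1)
Constraint values g_i(x) = a_i^T x - b_i:
  g_1((0, -2)) = 0
  g_2((0, -2)) = -1
Stationarity residual: grad f(x) + sum_i lambda_i a_i = (0, 0)
  -> stationarity OK
Primal feasibility (all g_i <= 0): OK
Dual feasibility (all lambda_i >= 0): FAILS
Complementary slackness (lambda_i * g_i(x) = 0 for all i): OK

Verdict: the first failing condition is dual_feasibility -> dual.

dual


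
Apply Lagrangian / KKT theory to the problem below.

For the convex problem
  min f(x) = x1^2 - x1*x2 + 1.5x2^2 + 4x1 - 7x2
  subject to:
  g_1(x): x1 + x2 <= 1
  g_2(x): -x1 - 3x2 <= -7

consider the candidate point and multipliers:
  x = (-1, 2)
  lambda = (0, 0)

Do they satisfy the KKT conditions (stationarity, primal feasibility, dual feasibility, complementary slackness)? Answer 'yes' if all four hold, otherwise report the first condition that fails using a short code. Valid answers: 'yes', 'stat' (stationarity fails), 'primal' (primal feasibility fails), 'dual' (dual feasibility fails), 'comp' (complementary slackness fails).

Gradient of f: grad f(x) = Q x + c = (0, 0)
Constraint values g_i(x) = a_i^T x - b_i:
  g_1((-1, 2)) = 0
  g_2((-1, 2)) = 2
Stationarity residual: grad f(x) + sum_i lambda_i a_i = (0, 0)
  -> stationarity OK
Primal feasibility (all g_i <= 0): FAILS
Dual feasibility (all lambda_i >= 0): OK
Complementary slackness (lambda_i * g_i(x) = 0 for all i): OK

Verdict: the first failing condition is primal_feasibility -> primal.

primal


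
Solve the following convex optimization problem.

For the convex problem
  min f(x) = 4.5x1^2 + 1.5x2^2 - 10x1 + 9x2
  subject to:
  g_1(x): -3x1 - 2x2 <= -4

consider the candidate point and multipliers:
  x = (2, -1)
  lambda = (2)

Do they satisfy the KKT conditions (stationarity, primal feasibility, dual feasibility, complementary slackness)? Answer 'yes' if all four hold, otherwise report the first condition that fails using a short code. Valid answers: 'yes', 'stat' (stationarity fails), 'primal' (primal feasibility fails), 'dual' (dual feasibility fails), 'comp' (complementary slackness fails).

Gradient of f: grad f(x) = Q x + c = (8, 6)
Constraint values g_i(x) = a_i^T x - b_i:
  g_1((2, -1)) = 0
Stationarity residual: grad f(x) + sum_i lambda_i a_i = (2, 2)
  -> stationarity FAILS
Primal feasibility (all g_i <= 0): OK
Dual feasibility (all lambda_i >= 0): OK
Complementary slackness (lambda_i * g_i(x) = 0 for all i): OK

Verdict: the first failing condition is stationarity -> stat.

stat


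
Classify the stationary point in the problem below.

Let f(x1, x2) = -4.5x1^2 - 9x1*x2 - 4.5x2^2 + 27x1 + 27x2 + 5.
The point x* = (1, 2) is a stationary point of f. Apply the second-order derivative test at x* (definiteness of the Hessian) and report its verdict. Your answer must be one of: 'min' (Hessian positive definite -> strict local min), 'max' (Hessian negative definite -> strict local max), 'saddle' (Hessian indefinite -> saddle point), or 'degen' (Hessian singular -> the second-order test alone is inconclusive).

Compute the Hessian H = grad^2 f:
  H = [[-9, -9], [-9, -9]]
Verify stationarity: grad f(x*) = H x* + g = (0, 0).
Eigenvalues of H: -18, 0.
H has a zero eigenvalue (singular; negative semidefinite but not definite), so H is neither positive definite, negative definite, nor indefinite. The second-order test alone is inconclusive -> degen.
(Indeed, f is constant along the null direction of H through x*, so x* is not a strict local extremum.)

degen


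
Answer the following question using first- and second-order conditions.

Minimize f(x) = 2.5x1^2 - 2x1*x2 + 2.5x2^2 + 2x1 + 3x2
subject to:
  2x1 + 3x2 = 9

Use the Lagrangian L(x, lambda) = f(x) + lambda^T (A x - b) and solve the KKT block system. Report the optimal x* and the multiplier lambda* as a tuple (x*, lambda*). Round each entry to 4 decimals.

Form the Lagrangian:
  L(x, lambda) = (1/2) x^T Q x + c^T x + lambda^T (A x - b)
Stationarity (grad_x L = 0): Q x + c + A^T lambda = 0.
Primal feasibility: A x = b.

This gives the KKT block system:
  [ Q   A^T ] [ x     ]   [-c ]
  [ A    0  ] [ lambda ] = [ b ]

Solving the linear system:
  x*      = (1.618, 1.9213)
  lambda* = (-3.1236)
  f(x*)   = 18.5562

x* = (1.618, 1.9213), lambda* = (-3.1236)


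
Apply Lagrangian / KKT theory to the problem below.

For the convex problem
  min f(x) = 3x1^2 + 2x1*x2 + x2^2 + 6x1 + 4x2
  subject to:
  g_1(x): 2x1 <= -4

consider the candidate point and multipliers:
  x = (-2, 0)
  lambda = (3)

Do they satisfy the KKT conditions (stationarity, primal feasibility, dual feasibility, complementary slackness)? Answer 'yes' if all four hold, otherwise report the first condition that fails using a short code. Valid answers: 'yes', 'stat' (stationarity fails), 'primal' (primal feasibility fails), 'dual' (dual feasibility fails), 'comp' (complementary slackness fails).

Gradient of f: grad f(x) = Q x + c = (-6, 0)
Constraint values g_i(x) = a_i^T x - b_i:
  g_1((-2, 0)) = 0
Stationarity residual: grad f(x) + sum_i lambda_i a_i = (0, 0)
  -> stationarity OK
Primal feasibility (all g_i <= 0): OK
Dual feasibility (all lambda_i >= 0): OK
Complementary slackness (lambda_i * g_i(x) = 0 for all i): OK

Verdict: yes, KKT holds.

yes


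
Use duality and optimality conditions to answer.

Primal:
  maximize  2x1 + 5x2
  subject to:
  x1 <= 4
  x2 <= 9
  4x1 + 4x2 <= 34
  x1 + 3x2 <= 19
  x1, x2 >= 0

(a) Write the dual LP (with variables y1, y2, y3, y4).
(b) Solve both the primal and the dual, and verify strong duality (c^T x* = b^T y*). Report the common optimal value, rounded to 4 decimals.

The standard primal-dual pair for 'max c^T x s.t. A x <= b, x >= 0' is:
  Dual:  min b^T y  s.t.  A^T y >= c,  y >= 0.

So the dual LP is:
  minimize  4y1 + 9y2 + 34y3 + 19y4
  subject to:
    y1 + 4y3 + y4 >= 2
    y2 + 4y3 + 3y4 >= 5
    y1, y2, y3, y4 >= 0

Solving the primal: x* = (3.25, 5.25).
  primal value c^T x* = 32.75.
Solving the dual: y* = (0, 0, 0.125, 1.5).
  dual value b^T y* = 32.75.
Strong duality: c^T x* = b^T y*. Confirmed.

32.75


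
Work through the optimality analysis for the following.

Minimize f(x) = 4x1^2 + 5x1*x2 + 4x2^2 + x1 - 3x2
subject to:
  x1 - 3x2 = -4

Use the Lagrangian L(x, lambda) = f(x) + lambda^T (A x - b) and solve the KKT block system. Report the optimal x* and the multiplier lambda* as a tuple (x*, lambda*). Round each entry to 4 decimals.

Form the Lagrangian:
  L(x, lambda) = (1/2) x^T Q x + c^T x + lambda^T (A x - b)
Stationarity (grad_x L = 0): Q x + c + A^T lambda = 0.
Primal feasibility: A x = b.

This gives the KKT block system:
  [ Q   A^T ] [ x     ]   [-c ]
  [ A    0  ] [ lambda ] = [ b ]

Solving the linear system:
  x*      = (-0.8364, 1.0545)
  lambda* = (0.4182)
  f(x*)   = -1.1636

x* = (-0.8364, 1.0545), lambda* = (0.4182)


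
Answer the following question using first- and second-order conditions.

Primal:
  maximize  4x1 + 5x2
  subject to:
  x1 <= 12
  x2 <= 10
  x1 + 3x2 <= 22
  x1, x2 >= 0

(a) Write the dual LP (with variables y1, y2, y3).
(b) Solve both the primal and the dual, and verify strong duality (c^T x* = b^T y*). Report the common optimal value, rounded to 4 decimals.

The standard primal-dual pair for 'max c^T x s.t. A x <= b, x >= 0' is:
  Dual:  min b^T y  s.t.  A^T y >= c,  y >= 0.

So the dual LP is:
  minimize  12y1 + 10y2 + 22y3
  subject to:
    y1 + y3 >= 4
    y2 + 3y3 >= 5
    y1, y2, y3 >= 0

Solving the primal: x* = (12, 3.3333).
  primal value c^T x* = 64.6667.
Solving the dual: y* = (2.3333, 0, 1.6667).
  dual value b^T y* = 64.6667.
Strong duality: c^T x* = b^T y*. Confirmed.

64.6667


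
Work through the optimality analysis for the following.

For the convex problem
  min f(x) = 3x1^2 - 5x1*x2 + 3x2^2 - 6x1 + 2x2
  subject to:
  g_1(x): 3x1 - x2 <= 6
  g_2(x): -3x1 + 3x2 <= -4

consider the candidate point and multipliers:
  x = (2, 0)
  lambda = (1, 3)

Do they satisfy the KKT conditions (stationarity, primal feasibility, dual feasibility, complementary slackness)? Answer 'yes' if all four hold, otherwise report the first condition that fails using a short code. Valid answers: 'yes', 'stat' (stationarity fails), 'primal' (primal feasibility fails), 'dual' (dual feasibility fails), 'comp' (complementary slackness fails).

Gradient of f: grad f(x) = Q x + c = (6, -8)
Constraint values g_i(x) = a_i^T x - b_i:
  g_1((2, 0)) = 0
  g_2((2, 0)) = -2
Stationarity residual: grad f(x) + sum_i lambda_i a_i = (0, 0)
  -> stationarity OK
Primal feasibility (all g_i <= 0): OK
Dual feasibility (all lambda_i >= 0): OK
Complementary slackness (lambda_i * g_i(x) = 0 for all i): FAILS

Verdict: the first failing condition is complementary_slackness -> comp.

comp


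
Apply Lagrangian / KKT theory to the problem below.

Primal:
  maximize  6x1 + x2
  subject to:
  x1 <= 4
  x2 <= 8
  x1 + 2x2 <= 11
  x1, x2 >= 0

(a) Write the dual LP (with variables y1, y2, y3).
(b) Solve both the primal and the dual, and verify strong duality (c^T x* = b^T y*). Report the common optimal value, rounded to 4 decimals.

The standard primal-dual pair for 'max c^T x s.t. A x <= b, x >= 0' is:
  Dual:  min b^T y  s.t.  A^T y >= c,  y >= 0.

So the dual LP is:
  minimize  4y1 + 8y2 + 11y3
  subject to:
    y1 + y3 >= 6
    y2 + 2y3 >= 1
    y1, y2, y3 >= 0

Solving the primal: x* = (4, 3.5).
  primal value c^T x* = 27.5.
Solving the dual: y* = (5.5, 0, 0.5).
  dual value b^T y* = 27.5.
Strong duality: c^T x* = b^T y*. Confirmed.

27.5


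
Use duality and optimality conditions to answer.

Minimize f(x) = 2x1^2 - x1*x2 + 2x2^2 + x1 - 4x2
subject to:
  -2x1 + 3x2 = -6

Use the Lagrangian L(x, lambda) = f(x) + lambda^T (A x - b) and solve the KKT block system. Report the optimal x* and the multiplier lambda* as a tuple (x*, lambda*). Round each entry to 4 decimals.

Form the Lagrangian:
  L(x, lambda) = (1/2) x^T Q x + c^T x + lambda^T (A x - b)
Stationarity (grad_x L = 0): Q x + c + A^T lambda = 0.
Primal feasibility: A x = b.

This gives the KKT block system:
  [ Q   A^T ] [ x     ]   [-c ]
  [ A    0  ] [ lambda ] = [ b ]

Solving the linear system:
  x*      = (1.125, -1.25)
  lambda* = (3.375)
  f(x*)   = 13.1875

x* = (1.125, -1.25), lambda* = (3.375)


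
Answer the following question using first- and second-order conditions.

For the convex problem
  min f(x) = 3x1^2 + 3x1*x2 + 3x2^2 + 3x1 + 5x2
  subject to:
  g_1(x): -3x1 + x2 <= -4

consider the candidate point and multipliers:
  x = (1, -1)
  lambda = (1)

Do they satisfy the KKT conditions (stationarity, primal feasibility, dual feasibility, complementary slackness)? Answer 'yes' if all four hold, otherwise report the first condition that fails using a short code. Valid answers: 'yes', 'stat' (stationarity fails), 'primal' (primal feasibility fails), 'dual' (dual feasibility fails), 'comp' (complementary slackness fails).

Gradient of f: grad f(x) = Q x + c = (6, 2)
Constraint values g_i(x) = a_i^T x - b_i:
  g_1((1, -1)) = 0
Stationarity residual: grad f(x) + sum_i lambda_i a_i = (3, 3)
  -> stationarity FAILS
Primal feasibility (all g_i <= 0): OK
Dual feasibility (all lambda_i >= 0): OK
Complementary slackness (lambda_i * g_i(x) = 0 for all i): OK

Verdict: the first failing condition is stationarity -> stat.

stat


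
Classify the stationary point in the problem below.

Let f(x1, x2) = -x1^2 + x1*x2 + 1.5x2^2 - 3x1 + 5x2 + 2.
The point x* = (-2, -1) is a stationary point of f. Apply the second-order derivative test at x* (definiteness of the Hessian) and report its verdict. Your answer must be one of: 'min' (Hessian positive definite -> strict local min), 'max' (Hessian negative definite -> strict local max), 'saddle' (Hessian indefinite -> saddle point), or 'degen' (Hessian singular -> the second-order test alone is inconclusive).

Compute the Hessian H = grad^2 f:
  H = [[-2, 1], [1, 3]]
Verify stationarity: grad f(x*) = H x* + g = (0, 0).
Eigenvalues of H: -2.1926, 3.1926.
Eigenvalues have mixed signs, so H is indefinite -> x* is a saddle point.

saddle


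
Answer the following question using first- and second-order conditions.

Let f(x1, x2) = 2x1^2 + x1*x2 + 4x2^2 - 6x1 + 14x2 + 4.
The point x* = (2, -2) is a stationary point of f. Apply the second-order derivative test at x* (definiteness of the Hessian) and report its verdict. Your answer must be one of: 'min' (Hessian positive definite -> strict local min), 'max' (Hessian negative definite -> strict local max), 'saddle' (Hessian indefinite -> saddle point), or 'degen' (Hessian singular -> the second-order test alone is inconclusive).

Compute the Hessian H = grad^2 f:
  H = [[4, 1], [1, 8]]
Verify stationarity: grad f(x*) = H x* + g = (0, 0).
Eigenvalues of H: 3.7639, 8.2361.
Both eigenvalues > 0, so H is positive definite -> x* is a strict local min.

min


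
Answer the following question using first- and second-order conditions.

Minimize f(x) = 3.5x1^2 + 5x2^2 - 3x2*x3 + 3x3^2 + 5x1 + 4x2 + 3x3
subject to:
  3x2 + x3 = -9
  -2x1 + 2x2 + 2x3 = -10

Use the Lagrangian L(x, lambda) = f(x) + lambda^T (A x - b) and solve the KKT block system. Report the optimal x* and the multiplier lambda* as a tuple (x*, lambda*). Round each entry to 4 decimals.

Form the Lagrangian:
  L(x, lambda) = (1/2) x^T Q x + c^T x + lambda^T (A x - b)
Stationarity (grad_x L = 0): Q x + c + A^T lambda = 0.
Primal feasibility: A x = b.

This gives the KKT block system:
  [ Q   A^T ] [ x     ]   [-c ]
  [ A    0  ] [ lambda ] = [ b ]

Solving the linear system:
  x*      = (0.1818, -2.0909, -2.7273)
  lambda* = (0.8182, 3.1364)
  f(x*)   = 11.5455

x* = (0.1818, -2.0909, -2.7273), lambda* = (0.8182, 3.1364)


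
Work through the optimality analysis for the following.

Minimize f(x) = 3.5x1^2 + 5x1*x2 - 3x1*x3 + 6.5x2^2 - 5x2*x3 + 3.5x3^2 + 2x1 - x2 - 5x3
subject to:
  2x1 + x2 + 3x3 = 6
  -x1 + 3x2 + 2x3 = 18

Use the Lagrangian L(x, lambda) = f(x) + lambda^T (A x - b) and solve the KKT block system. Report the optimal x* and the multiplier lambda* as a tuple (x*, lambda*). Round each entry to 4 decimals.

Form the Lagrangian:
  L(x, lambda) = (1/2) x^T Q x + c^T x + lambda^T (A x - b)
Stationarity (grad_x L = 0): Q x + c + A^T lambda = 0.
Primal feasibility: A x = b.

This gives the KKT block system:
  [ Q   A^T ] [ x     ]   [-c ]
  [ A    0  ] [ lambda ] = [ b ]

Solving the linear system:
  x*      = (-2.717, 3.283, 2.717)
  lambda* = (1.6792, -5.3962)
  f(x*)   = 32.3774

x* = (-2.717, 3.283, 2.717), lambda* = (1.6792, -5.3962)


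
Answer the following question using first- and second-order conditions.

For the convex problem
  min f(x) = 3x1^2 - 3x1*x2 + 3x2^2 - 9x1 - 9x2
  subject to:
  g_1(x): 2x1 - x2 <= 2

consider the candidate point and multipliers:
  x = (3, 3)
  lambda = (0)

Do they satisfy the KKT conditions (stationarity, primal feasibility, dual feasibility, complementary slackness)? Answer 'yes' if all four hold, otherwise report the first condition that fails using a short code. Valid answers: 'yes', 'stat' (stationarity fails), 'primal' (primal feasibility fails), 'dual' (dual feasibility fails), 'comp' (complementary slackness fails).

Gradient of f: grad f(x) = Q x + c = (0, 0)
Constraint values g_i(x) = a_i^T x - b_i:
  g_1((3, 3)) = 1
Stationarity residual: grad f(x) + sum_i lambda_i a_i = (0, 0)
  -> stationarity OK
Primal feasibility (all g_i <= 0): FAILS
Dual feasibility (all lambda_i >= 0): OK
Complementary slackness (lambda_i * g_i(x) = 0 for all i): OK

Verdict: the first failing condition is primal_feasibility -> primal.

primal


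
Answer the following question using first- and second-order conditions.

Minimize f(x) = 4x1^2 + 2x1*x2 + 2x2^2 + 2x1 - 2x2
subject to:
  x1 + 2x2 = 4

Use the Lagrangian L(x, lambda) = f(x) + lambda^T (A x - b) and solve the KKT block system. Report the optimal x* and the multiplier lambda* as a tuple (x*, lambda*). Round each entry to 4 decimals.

Form the Lagrangian:
  L(x, lambda) = (1/2) x^T Q x + c^T x + lambda^T (A x - b)
Stationarity (grad_x L = 0): Q x + c + A^T lambda = 0.
Primal feasibility: A x = b.

This gives the KKT block system:
  [ Q   A^T ] [ x     ]   [-c ]
  [ A    0  ] [ lambda ] = [ b ]

Solving the linear system:
  x*      = (-0.4286, 2.2143)
  lambda* = (-3)
  f(x*)   = 3.3571

x* = (-0.4286, 2.2143), lambda* = (-3)


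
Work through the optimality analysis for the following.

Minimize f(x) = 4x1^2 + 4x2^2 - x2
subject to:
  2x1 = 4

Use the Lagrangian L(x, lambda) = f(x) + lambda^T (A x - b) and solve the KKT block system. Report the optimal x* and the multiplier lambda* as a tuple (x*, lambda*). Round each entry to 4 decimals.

Form the Lagrangian:
  L(x, lambda) = (1/2) x^T Q x + c^T x + lambda^T (A x - b)
Stationarity (grad_x L = 0): Q x + c + A^T lambda = 0.
Primal feasibility: A x = b.

This gives the KKT block system:
  [ Q   A^T ] [ x     ]   [-c ]
  [ A    0  ] [ lambda ] = [ b ]

Solving the linear system:
  x*      = (2, 0.125)
  lambda* = (-8)
  f(x*)   = 15.9375

x* = (2, 0.125), lambda* = (-8)


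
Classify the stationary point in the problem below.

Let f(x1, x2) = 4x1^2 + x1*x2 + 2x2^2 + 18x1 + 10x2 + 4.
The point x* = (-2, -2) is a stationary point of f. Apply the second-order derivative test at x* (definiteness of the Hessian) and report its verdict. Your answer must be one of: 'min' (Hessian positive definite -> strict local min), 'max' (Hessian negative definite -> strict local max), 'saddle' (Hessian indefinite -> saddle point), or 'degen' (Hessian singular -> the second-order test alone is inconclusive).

Compute the Hessian H = grad^2 f:
  H = [[8, 1], [1, 4]]
Verify stationarity: grad f(x*) = H x* + g = (0, 0).
Eigenvalues of H: 3.7639, 8.2361.
Both eigenvalues > 0, so H is positive definite -> x* is a strict local min.

min


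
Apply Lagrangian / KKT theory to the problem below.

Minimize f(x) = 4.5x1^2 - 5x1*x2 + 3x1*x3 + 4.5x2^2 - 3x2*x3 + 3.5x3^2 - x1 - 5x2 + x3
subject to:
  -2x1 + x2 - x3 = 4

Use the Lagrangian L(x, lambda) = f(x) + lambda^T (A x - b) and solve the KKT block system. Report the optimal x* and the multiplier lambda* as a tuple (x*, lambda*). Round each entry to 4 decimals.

Form the Lagrangian:
  L(x, lambda) = (1/2) x^T Q x + c^T x + lambda^T (A x - b)
Stationarity (grad_x L = 0): Q x + c + A^T lambda = 0.
Primal feasibility: A x = b.

This gives the KKT block system:
  [ Q   A^T ] [ x     ]   [-c ]
  [ A    0  ] [ lambda ] = [ b ]

Solving the linear system:
  x*      = (-1.4, 0.6, -0.6)
  lambda* = (-9.2)
  f(x*)   = 17.3

x* = (-1.4, 0.6, -0.6), lambda* = (-9.2)


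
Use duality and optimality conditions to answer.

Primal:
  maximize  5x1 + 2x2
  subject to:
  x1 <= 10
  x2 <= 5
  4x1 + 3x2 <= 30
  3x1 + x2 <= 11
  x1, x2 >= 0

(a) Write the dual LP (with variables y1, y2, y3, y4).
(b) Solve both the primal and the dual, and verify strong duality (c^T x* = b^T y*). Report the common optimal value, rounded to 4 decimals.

The standard primal-dual pair for 'max c^T x s.t. A x <= b, x >= 0' is:
  Dual:  min b^T y  s.t.  A^T y >= c,  y >= 0.

So the dual LP is:
  minimize  10y1 + 5y2 + 30y3 + 11y4
  subject to:
    y1 + 4y3 + 3y4 >= 5
    y2 + 3y3 + y4 >= 2
    y1, y2, y3, y4 >= 0

Solving the primal: x* = (2, 5).
  primal value c^T x* = 20.
Solving the dual: y* = (0, 0.3333, 0, 1.6667).
  dual value b^T y* = 20.
Strong duality: c^T x* = b^T y*. Confirmed.

20


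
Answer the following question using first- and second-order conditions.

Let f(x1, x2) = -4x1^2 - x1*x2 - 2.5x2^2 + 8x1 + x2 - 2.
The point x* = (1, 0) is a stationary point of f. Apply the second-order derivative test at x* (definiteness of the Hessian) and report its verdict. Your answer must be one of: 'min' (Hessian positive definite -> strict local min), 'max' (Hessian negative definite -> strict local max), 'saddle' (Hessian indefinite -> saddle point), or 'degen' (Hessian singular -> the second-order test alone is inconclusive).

Compute the Hessian H = grad^2 f:
  H = [[-8, -1], [-1, -5]]
Verify stationarity: grad f(x*) = H x* + g = (0, 0).
Eigenvalues of H: -8.3028, -4.6972.
Both eigenvalues < 0, so H is negative definite -> x* is a strict local max.

max


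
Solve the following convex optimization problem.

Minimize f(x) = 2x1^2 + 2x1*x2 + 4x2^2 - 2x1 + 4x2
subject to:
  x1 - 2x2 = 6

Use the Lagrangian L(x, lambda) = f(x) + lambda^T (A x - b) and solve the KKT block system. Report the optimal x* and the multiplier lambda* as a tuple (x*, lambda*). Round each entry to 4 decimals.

Form the Lagrangian:
  L(x, lambda) = (1/2) x^T Q x + c^T x + lambda^T (A x - b)
Stationarity (grad_x L = 0): Q x + c + A^T lambda = 0.
Primal feasibility: A x = b.

This gives the KKT block system:
  [ Q   A^T ] [ x     ]   [-c ]
  [ A    0  ] [ lambda ] = [ b ]

Solving the linear system:
  x*      = (2.25, -1.875)
  lambda* = (-3.25)
  f(x*)   = 3.75

x* = (2.25, -1.875), lambda* = (-3.25)


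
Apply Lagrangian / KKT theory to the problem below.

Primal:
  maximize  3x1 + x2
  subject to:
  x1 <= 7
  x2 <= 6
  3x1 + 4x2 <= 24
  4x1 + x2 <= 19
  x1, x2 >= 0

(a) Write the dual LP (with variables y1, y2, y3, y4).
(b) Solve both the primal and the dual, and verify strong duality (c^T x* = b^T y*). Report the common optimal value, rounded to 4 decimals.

The standard primal-dual pair for 'max c^T x s.t. A x <= b, x >= 0' is:
  Dual:  min b^T y  s.t.  A^T y >= c,  y >= 0.

So the dual LP is:
  minimize  7y1 + 6y2 + 24y3 + 19y4
  subject to:
    y1 + 3y3 + 4y4 >= 3
    y2 + 4y3 + y4 >= 1
    y1, y2, y3, y4 >= 0

Solving the primal: x* = (4, 3).
  primal value c^T x* = 15.
Solving the dual: y* = (0, 0, 0.0769, 0.6923).
  dual value b^T y* = 15.
Strong duality: c^T x* = b^T y*. Confirmed.

15


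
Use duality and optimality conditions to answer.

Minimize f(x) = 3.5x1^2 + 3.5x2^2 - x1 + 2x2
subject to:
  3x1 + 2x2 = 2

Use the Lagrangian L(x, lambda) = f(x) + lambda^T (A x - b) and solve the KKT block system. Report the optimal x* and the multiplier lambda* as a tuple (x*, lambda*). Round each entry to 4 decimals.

Form the Lagrangian:
  L(x, lambda) = (1/2) x^T Q x + c^T x + lambda^T (A x - b)
Stationarity (grad_x L = 0): Q x + c + A^T lambda = 0.
Primal feasibility: A x = b.

This gives the KKT block system:
  [ Q   A^T ] [ x     ]   [-c ]
  [ A    0  ] [ lambda ] = [ b ]

Solving the linear system:
  x*      = (0.6374, 0.044)
  lambda* = (-1.1538)
  f(x*)   = 0.8791

x* = (0.6374, 0.044), lambda* = (-1.1538)


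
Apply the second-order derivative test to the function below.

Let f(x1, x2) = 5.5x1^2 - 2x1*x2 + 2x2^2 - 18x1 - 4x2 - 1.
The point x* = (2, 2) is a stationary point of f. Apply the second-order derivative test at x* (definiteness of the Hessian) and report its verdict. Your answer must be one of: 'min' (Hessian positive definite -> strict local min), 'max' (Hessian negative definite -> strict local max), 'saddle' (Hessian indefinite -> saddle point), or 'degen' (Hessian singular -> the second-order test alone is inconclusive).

Compute the Hessian H = grad^2 f:
  H = [[11, -2], [-2, 4]]
Verify stationarity: grad f(x*) = H x* + g = (0, 0).
Eigenvalues of H: 3.4689, 11.5311.
Both eigenvalues > 0, so H is positive definite -> x* is a strict local min.

min


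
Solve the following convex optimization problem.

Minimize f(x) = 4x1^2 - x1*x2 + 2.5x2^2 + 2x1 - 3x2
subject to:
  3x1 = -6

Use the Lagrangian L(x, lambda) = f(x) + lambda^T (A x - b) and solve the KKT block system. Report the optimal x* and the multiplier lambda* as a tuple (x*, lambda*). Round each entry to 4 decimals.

Form the Lagrangian:
  L(x, lambda) = (1/2) x^T Q x + c^T x + lambda^T (A x - b)
Stationarity (grad_x L = 0): Q x + c + A^T lambda = 0.
Primal feasibility: A x = b.

This gives the KKT block system:
  [ Q   A^T ] [ x     ]   [-c ]
  [ A    0  ] [ lambda ] = [ b ]

Solving the linear system:
  x*      = (-2, 0.2)
  lambda* = (4.7333)
  f(x*)   = 11.9

x* = (-2, 0.2), lambda* = (4.7333)


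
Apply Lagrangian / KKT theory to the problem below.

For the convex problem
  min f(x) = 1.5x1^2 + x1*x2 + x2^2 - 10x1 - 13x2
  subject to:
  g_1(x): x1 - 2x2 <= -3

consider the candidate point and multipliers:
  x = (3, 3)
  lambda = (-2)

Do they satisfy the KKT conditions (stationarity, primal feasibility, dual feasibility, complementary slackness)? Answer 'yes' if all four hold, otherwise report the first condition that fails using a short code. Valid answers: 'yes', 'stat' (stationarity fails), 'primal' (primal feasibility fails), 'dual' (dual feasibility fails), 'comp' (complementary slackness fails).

Gradient of f: grad f(x) = Q x + c = (2, -4)
Constraint values g_i(x) = a_i^T x - b_i:
  g_1((3, 3)) = 0
Stationarity residual: grad f(x) + sum_i lambda_i a_i = (0, 0)
  -> stationarity OK
Primal feasibility (all g_i <= 0): OK
Dual feasibility (all lambda_i >= 0): FAILS
Complementary slackness (lambda_i * g_i(x) = 0 for all i): OK

Verdict: the first failing condition is dual_feasibility -> dual.

dual


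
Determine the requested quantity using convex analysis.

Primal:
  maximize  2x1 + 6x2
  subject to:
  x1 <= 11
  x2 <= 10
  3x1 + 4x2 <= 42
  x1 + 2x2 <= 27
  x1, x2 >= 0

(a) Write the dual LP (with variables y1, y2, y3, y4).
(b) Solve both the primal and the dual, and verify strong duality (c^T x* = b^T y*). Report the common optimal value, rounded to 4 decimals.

The standard primal-dual pair for 'max c^T x s.t. A x <= b, x >= 0' is:
  Dual:  min b^T y  s.t.  A^T y >= c,  y >= 0.

So the dual LP is:
  minimize  11y1 + 10y2 + 42y3 + 27y4
  subject to:
    y1 + 3y3 + y4 >= 2
    y2 + 4y3 + 2y4 >= 6
    y1, y2, y3, y4 >= 0

Solving the primal: x* = (0.6667, 10).
  primal value c^T x* = 61.3333.
Solving the dual: y* = (0, 3.3333, 0.6667, 0).
  dual value b^T y* = 61.3333.
Strong duality: c^T x* = b^T y*. Confirmed.

61.3333


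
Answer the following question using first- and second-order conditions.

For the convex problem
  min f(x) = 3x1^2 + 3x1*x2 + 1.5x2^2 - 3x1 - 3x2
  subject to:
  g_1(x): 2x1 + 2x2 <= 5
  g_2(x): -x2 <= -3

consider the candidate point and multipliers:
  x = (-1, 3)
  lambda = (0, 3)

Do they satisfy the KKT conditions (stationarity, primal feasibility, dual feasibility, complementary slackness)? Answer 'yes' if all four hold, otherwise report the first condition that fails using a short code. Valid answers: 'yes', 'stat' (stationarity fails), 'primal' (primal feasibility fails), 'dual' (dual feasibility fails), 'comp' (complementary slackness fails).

Gradient of f: grad f(x) = Q x + c = (0, 3)
Constraint values g_i(x) = a_i^T x - b_i:
  g_1((-1, 3)) = -1
  g_2((-1, 3)) = 0
Stationarity residual: grad f(x) + sum_i lambda_i a_i = (0, 0)
  -> stationarity OK
Primal feasibility (all g_i <= 0): OK
Dual feasibility (all lambda_i >= 0): OK
Complementary slackness (lambda_i * g_i(x) = 0 for all i): OK

Verdict: yes, KKT holds.

yes


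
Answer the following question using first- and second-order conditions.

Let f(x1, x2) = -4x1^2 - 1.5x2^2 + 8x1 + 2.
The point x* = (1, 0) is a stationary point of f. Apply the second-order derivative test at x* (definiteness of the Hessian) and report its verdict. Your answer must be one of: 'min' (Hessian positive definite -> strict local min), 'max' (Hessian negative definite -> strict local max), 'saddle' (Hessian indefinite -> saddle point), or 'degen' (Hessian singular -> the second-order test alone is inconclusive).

Compute the Hessian H = grad^2 f:
  H = [[-8, 0], [0, -3]]
Verify stationarity: grad f(x*) = H x* + g = (0, 0).
Eigenvalues of H: -8, -3.
Both eigenvalues < 0, so H is negative definite -> x* is a strict local max.

max


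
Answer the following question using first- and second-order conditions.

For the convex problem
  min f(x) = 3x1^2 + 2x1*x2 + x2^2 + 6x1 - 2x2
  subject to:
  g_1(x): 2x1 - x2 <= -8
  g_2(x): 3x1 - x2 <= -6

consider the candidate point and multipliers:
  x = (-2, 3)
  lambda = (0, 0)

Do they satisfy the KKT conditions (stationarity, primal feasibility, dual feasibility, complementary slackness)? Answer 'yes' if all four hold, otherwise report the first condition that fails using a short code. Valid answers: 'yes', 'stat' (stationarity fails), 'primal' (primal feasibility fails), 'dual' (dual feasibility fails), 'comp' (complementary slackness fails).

Gradient of f: grad f(x) = Q x + c = (0, 0)
Constraint values g_i(x) = a_i^T x - b_i:
  g_1((-2, 3)) = 1
  g_2((-2, 3)) = -3
Stationarity residual: grad f(x) + sum_i lambda_i a_i = (0, 0)
  -> stationarity OK
Primal feasibility (all g_i <= 0): FAILS
Dual feasibility (all lambda_i >= 0): OK
Complementary slackness (lambda_i * g_i(x) = 0 for all i): OK

Verdict: the first failing condition is primal_feasibility -> primal.

primal


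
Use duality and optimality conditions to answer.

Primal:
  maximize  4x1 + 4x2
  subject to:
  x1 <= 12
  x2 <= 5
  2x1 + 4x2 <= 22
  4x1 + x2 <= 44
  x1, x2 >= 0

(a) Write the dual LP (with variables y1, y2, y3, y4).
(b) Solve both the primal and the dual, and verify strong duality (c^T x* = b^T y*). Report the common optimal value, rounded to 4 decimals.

The standard primal-dual pair for 'max c^T x s.t. A x <= b, x >= 0' is:
  Dual:  min b^T y  s.t.  A^T y >= c,  y >= 0.

So the dual LP is:
  minimize  12y1 + 5y2 + 22y3 + 44y4
  subject to:
    y1 + 2y3 + 4y4 >= 4
    y2 + 4y3 + y4 >= 4
    y1, y2, y3, y4 >= 0

Solving the primal: x* = (11, 0).
  primal value c^T x* = 44.
Solving the dual: y* = (0, 0, 0.8571, 0.5714).
  dual value b^T y* = 44.
Strong duality: c^T x* = b^T y*. Confirmed.

44
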